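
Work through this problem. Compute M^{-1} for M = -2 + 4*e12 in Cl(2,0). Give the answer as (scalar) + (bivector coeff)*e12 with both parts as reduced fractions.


M = -2 + 4*e12, where e12^2 = -1.
Since M commutes with its reverse ~M = a - b*e12, M * ~M = a^2 - b^2*e12^2 = a^2 + b^2.
So M^{-1} = ~M / (a^2 + b^2) = (a - b*e12)/(a^2 + b^2).
a^2 + b^2 = 4 + 16 = 20
Scalar part = -2/20 = -1/10
Bivector coeff = -4/20 = -1/5
M^{-1} = -1/10 - 1/5*e12


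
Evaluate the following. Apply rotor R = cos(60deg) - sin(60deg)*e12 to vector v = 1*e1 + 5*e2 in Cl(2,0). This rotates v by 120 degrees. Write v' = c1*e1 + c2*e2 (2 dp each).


Rotor R = cos(60deg) - sin(60deg)*e12
Rotation angle theta = 2 * 60 = 120 degrees
v' = R*v*~R rotates v by theta.
cos(120deg) = -0.5000, sin(120deg) = 0.8660
v'_1 = 1*cos(120deg) - 5*sin(120deg)
= 1*(-0.5000) - 5*0.8660
= -4.83
v'_2 = 1*sin(120deg) + 5*cos(120deg)
= 1*0.8660 + 5*(-0.5000)
= -1.63
v' = -4.83*e1 - 1.63*e2


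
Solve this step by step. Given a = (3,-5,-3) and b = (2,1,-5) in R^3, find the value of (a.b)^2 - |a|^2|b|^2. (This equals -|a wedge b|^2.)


a . b = 3*2 + (-5)*1 + (-3)*(-5)
= 6 + (-5) + 15 = 16
|a|^2 = 3^2 + (-5)^2 + (-3)^2 = 43
|b|^2 = 2^2 + 1^2 + (-5)^2 = 30
(a.b)^2 = 16^2 = 256
|a|^2 * |b|^2 = 43 * 30 = 1290
Result = 256 - 1290 = -1034


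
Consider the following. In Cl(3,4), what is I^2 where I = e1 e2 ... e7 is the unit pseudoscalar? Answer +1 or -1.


The pseudoscalar I = e1...e_n (product of all n generators) of Cl(p,q) satisfies I^2 = (-1)^(q + n(n-1)/2).
p = 3, q = 4, n = p + q = 7
n(n-1)/2 = 7 * 6 / 2 = 21
Exponent = q + n(n-1)/2 = 4 + 21 = 25
I^2 = (-1)^25 = -1


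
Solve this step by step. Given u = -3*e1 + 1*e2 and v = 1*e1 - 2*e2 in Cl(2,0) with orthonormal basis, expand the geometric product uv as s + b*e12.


Expand: (-3*e1 + 1*e2)(1*e1 - 2*e2)
= (-3)*1*e1e1 + (-3)*(-2)*e1e2 + 1*1*e2e1 + 1*(-2)*e2e2
Using e1^2 = e2^2 = 1, e2e1 = -e1e2:
Scalar part s = (-3)*1 + 1*(-2) = -3 + (-2) = -5
Bivector part b = (-3)*(-2) - 1*1 = 6 - 1 = 5
uv = -5 + 5*e12


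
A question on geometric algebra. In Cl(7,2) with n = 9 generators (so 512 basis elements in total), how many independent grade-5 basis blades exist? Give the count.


Number of grade-k basis blades in Cl(p,q) with n = p + q is C(n, k).
n = 7 + 2 = 9
C(9, 5) = 9! / (5! * 4!)
= 362880 / (120 * 24)
= 126


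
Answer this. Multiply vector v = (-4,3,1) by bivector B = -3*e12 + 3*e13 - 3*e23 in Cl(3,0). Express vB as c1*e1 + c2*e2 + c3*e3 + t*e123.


vB has grade-1 (vector) and grade-3 (trivector) parts: vB = (v _| B) + (v ^ B).
Vector part <vB>_1:
  e1: -v2*b12 - v3*b13 = -(3)*(-3) - (1)*(3) = 6
  e2: v1*b12 - v3*b23 = (-4)*(-3) - (1)*(-3) = 15
  e3: v1*b13 + v2*b23 = (-4)*(3) + (3)*(-3) = -21
Trivector part <vB>_3:
  e123: v1*b23 - v2*b13 + v3*b12 = (-4)*(-3) - (3)*(3) + (1)*(-3) = 0
vB = 6*e1 + 15*e2 - 21*e3 + 0*e123


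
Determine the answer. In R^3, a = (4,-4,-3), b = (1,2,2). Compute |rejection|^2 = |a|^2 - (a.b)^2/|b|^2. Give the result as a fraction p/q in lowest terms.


|a|^2 = 4^2 + (-4)^2 + (-3)^2 = 41
|b|^2 = 1^2 + 2^2 + 2^2 = 9
a . b = 4*1 + (-4)*2 + (-3)*2 = -10
(a.b)^2 = (-10)^2 = 100
|rej|^2 = 41 - 100/9
= (369 - 100)/9
= 269/9
In lowest terms: 269/9


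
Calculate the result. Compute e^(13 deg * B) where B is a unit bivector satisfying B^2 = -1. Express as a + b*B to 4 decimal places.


For a unit bivector B with B^2 = -1, the exponential series gives
e^(theta*B) = cos(theta) + sin(theta)*B (the GA analogue of Euler's formula).
theta = 13 degrees = 0.226893 rad
cos(13 deg) = 0.9744
sin(13 deg) = 0.2250
exp(theta*B) = 0.9744 + 0.2250*B


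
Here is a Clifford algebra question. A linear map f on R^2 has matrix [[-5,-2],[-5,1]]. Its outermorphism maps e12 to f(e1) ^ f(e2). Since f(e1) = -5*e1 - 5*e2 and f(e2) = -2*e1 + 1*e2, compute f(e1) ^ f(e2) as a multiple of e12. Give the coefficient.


The outermorphism of a linear map f sends e1^e2 to f(e1)^f(e2).
f(e1) = -5*e1 - 5*e2
f(e2) = -2*e1 + 1*e2
f(e1) ^ f(e2) = (-5*e1 - 5*e2) ^ (-2*e1 + 1*e2)
= (-5)*1*e12 + (-5)*(-2)*e21
= (-5 - 10)*e12
= -15*e12
Coefficient = -15


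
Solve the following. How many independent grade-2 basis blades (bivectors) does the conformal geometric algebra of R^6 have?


The conformal model of R^6 uses Cl(7,1) with m = 6 + 2 = 8 generators.
Number of grade-2 blades = C(m, 2) = C(8, 2)
= 8*7/2 = 28


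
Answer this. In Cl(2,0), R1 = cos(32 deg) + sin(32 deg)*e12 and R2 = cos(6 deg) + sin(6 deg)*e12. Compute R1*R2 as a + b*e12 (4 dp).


Same-plane rotors commute and their half-angles add:
R1*R2 = cos(a1 + a2) + sin(a1 + a2)*e12.
a1 + a2 = 32 + 6 = 38 deg
cos(38 deg) = 0.7880
sin(38 deg) = 0.6157
R1*R2 = 0.7880 + 0.6157*e12


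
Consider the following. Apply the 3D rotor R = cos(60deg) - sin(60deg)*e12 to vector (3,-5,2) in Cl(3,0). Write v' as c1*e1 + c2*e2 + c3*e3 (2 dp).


Rotor R = cos(60deg) - sin(60deg)*e12
Rotation angle theta = 2 * 60 = 120 degrees in the e12 plane (e1 -> e2).
The component perpendicular to the plane (e3) is invariant: v'_3 = v3 = 2.00
cos(120deg) = -0.5000, sin(120deg) = 0.8660
v'_1 = v1*cos(theta) - v2*sin(theta) = 3*(-0.5000) - (-5)*0.8660 = 2.83
v'_2 = v1*sin(theta) + v2*cos(theta) = 3*0.8660 + (-5)*(-0.5000) = 5.10
v' = 2.83*e1 + 5.10*e2 + 2.00*e3


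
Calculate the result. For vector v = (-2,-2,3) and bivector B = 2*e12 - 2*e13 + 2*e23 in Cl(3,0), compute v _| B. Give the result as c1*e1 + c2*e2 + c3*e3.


Left contraction v _| B = <vB>_1 (grade-1 part of the geometric product vB).
Using e1_|e12 = e2, e2_|e12 = -e1, e1_|e13 = e3, e3_|e13 = -e1, e2_|e23 = e3, e3_|e23 = -e2:
e1 coeff: -v2*b12 - v3*b13 = -(-2)*(2) - (3)*(-2) = 10
e2 coeff: v1*b12 - v3*b23 = (-2)*(2) - (3)*(2) = -10
e3 coeff: v1*b13 + v2*b23 = (-2)*(-2) + (-2)*(2) = 0
v _| B = 10*e1 - 10*e2 + 0*e3


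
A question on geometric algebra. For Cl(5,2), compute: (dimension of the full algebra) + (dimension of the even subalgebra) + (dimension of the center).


n = 5 + 2 = 7
Total dim = 2^7 = 128
Even subalgebra dim = 2^6 = 64
n is odd, so center dim = 2
Sum = 128 + 64 + 2 = 194


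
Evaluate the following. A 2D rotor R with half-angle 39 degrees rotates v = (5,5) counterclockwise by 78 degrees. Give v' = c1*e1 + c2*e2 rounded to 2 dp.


Rotor R = cos(39deg) - sin(39deg)*e12
Rotation angle theta = 2 * 39 = 78 degrees
v' = R*v*~R rotates v by theta.
cos(78deg) = 0.2079, sin(78deg) = 0.9781
v'_1 = 5*cos(78deg) - 5*sin(78deg)
= 5*0.2079 - 5*0.9781
= -3.85
v'_2 = 5*sin(78deg) + 5*cos(78deg)
= 5*0.9781 + 5*0.2079
= 5.93
v' = -3.85*e1 + 5.93*e2


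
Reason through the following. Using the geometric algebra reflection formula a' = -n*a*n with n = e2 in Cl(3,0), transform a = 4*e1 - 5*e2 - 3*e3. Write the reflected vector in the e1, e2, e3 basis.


Reflection formula: a' = -n*a*n, with n = e2 (unit vector, n^2 = 1).
For reflection through hyperplane perp to e2:
The component along e2 flips sign, others stay.
a = (4, -5, -3)
a' = (4, 5, -3)
a' = 4*e1 + 5*e2 - 3*e3


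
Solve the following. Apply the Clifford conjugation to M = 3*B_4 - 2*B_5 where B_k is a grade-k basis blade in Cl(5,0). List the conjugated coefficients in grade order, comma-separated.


Clifford conjugate sign for grade k: (-1)^(k(k+1)/2)
Grade 4: (-1)^(4*5/2) = (-1)^10 = 1, coeff 3 -> 3
Grade 5: (-1)^(5*6/2) = (-1)^15 = -1, coeff -2 -> 2
Conjugated coefficients: 3, 2


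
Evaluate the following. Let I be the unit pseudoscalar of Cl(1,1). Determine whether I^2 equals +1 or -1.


The pseudoscalar I = e1...e_n (product of all n generators) of Cl(p,q) satisfies I^2 = (-1)^(q + n(n-1)/2).
p = 1, q = 1, n = p + q = 2
n(n-1)/2 = 2 * 1 / 2 = 1
Exponent = q + n(n-1)/2 = 1 + 1 = 2
I^2 = (-1)^2 = +1


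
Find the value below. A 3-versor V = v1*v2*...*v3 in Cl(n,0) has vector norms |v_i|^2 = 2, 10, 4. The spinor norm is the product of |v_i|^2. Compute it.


Spinor norm N(V) = |v1|^2 * |v2|^2 * ... * |v3|^2
= 2 * 10 * 4
Running product: 2, 20, 80
N(V) = 80


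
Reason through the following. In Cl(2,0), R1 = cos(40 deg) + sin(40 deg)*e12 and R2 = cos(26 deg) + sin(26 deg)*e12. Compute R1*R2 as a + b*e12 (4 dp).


Same-plane rotors commute and their half-angles add:
R1*R2 = cos(a1 + a2) + sin(a1 + a2)*e12.
a1 + a2 = 40 + 26 = 66 deg
cos(66 deg) = 0.4067
sin(66 deg) = 0.9135
R1*R2 = 0.4067 + 0.9135*e12


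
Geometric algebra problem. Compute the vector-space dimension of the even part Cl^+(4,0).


Even subalgebra dimension = 2^(n-1)
n = 4 + 0 = 4
2^(4 - 1) = 2^3 = 8
Verification: sum of C(4,k) for even k = 1 + 6 + 1 = 8
Result = 8


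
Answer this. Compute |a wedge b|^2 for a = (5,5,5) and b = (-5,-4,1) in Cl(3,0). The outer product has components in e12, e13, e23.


a wedge b = (a1*b2 - a2*b1)*e12 + (a1*b3 - a3*b1)*e13 + (a2*b3 - a3*b2)*e23
e12 coeff: 5*(-4) - 5*(-5) = -20 - (-25) = 5
e13 coeff: 5*1 - 5*(-5) = 5 - (-25) = 30
e23 coeff: 5*1 - 5*(-4) = 5 - (-20) = 25
|a wedge b|^2 = 5^2 + 30^2 + 25^2
= 25 + 900 + 625
= 1550


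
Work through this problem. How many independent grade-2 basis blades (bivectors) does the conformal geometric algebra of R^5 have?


The conformal model of R^5 uses Cl(6,1) with m = 5 + 2 = 7 generators.
Number of grade-2 blades = C(m, 2) = C(7, 2)
= 7*6/2 = 21


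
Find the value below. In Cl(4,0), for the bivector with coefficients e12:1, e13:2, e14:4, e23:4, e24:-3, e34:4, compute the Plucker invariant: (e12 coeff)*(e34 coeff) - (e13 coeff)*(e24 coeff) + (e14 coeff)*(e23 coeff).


Plucker relation: af - be + cd
a*f = 1*4 = 4
b*e = 2*(-3) = -6
c*d = 4*4 = 16
af - be + cd = 4 - (-6) + 16
= 26


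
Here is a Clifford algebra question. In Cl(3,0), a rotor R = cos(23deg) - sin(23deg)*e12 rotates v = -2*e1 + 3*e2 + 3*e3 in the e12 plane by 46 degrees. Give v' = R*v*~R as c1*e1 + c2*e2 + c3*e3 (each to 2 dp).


Rotor R = cos(23deg) - sin(23deg)*e12
Rotation angle theta = 2 * 23 = 46 degrees in the e12 plane (e1 -> e2).
The component perpendicular to the plane (e3) is invariant: v'_3 = v3 = 3.00
cos(46deg) = 0.6947, sin(46deg) = 0.7193
v'_1 = v1*cos(theta) - v2*sin(theta) = -2*0.6947 - 3*0.7193 = -3.55
v'_2 = v1*sin(theta) + v2*cos(theta) = -2*0.7193 + 3*0.6947 = 0.65
v' = -3.55*e1 + 0.65*e2 + 3.00*e3


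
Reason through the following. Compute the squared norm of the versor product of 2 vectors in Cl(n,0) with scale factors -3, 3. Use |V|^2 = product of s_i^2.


Each vector v_i has |v_i|^2 = s_i^2
Squared scales: (-3)^2 = 9, 3^2 = 9
|V|^2 = 9 * 9
= 81


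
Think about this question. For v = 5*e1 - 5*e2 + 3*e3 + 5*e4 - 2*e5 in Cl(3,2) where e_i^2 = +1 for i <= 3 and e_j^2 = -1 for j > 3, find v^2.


v^2 = sum of c_i^2 * e_i^2
Positive signature terms (e_i^2 = +1): 5^2 + (-5)^2 + 3^2 = 59
Negative signature terms (e_j^2 = -1): 5^2 + (-2)^2 = 29
v^2 = 59 - 29 = 30


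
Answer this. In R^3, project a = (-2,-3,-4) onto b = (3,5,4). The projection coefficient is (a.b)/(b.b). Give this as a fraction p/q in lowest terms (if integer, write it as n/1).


Projection coefficient = (a . b) / (b . b)
a . b = (-2)*3 + (-3)*5 + (-4)*4
= -6 + (-15) + (-16) = -37
b . b = 3^2 + 5^2 + 4^2
= 9 + 25 + 16 = 50
Coefficient = -37/50
In lowest terms: -37/50


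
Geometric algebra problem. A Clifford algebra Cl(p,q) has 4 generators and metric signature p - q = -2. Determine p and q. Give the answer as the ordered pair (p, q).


We need p + q = 4 and p - q = -2.
Adding: 2p = 4 + (-2) = 2, so p = 1.
Then q = 4 - 1 = 3.
(p, q) = (1, 3)


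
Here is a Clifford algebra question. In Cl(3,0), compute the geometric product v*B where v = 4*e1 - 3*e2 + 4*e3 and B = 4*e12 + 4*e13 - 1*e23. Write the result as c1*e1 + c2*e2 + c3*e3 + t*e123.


vB has grade-1 (vector) and grade-3 (trivector) parts: vB = (v _| B) + (v ^ B).
Vector part <vB>_1:
  e1: -v2*b12 - v3*b13 = -(-3)*(4) - (4)*(4) = -4
  e2: v1*b12 - v3*b23 = (4)*(4) - (4)*(-1) = 20
  e3: v1*b13 + v2*b23 = (4)*(4) + (-3)*(-1) = 19
Trivector part <vB>_3:
  e123: v1*b23 - v2*b13 + v3*b12 = (4)*(-1) - (-3)*(4) + (4)*(4) = 24
vB = -4*e1 + 20*e2 + 19*e3 + 24*e123


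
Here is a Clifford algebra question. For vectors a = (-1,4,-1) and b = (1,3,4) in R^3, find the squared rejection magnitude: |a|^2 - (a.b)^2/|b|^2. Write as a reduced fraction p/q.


|a|^2 = (-1)^2 + 4^2 + (-1)^2 = 18
|b|^2 = 1^2 + 3^2 + 4^2 = 26
a . b = (-1)*1 + 4*3 + (-1)*4 = 7
(a.b)^2 = 7^2 = 49
|rej|^2 = 18 - 49/26
= (468 - 49)/26
= 419/26
In lowest terms: 419/26


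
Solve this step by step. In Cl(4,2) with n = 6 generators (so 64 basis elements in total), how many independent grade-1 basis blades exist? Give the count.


Number of grade-k basis blades in Cl(p,q) with n = p + q is C(n, k).
n = 4 + 2 = 6
C(6, 1) = 6! / (1! * 5!)
= 720 / (1 * 120)
= 6


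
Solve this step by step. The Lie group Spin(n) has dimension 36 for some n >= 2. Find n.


dim Spin(n) = dim so(n) = n(n-1)/2.
Solve n(n-1)/2 = 36, i.e. n^2 - n - 72 = 0.
Discriminant = 1 + 8*36 = 289
n = (1 + sqrt(289))/2 = (1 + 17)/2 = 9


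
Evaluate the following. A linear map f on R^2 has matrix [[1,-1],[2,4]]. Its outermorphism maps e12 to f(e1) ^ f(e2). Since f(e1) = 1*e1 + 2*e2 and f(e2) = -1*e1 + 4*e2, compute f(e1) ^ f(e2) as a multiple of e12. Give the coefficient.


The outermorphism of a linear map f sends e1^e2 to f(e1)^f(e2).
f(e1) = 1*e1 + 2*e2
f(e2) = -1*e1 + 4*e2
f(e1) ^ f(e2) = (1*e1 + 2*e2) ^ (-1*e1 + 4*e2)
= 1*4*e12 + 2*(-1)*e21
= (4 - (-2))*e12
= 6*e12
Coefficient = 6


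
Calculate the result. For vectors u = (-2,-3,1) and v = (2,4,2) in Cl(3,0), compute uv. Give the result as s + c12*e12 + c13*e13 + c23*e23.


In Cl(3,0): e_i^2 = 1, e_ie_j = -e_je_i for i != j.
Scalar part = u . v = (-2)*2 + (-3)*4 + 1*2
= -4 + (-12) + 2 = -14
e12 coeff = (-2)*4 - (-3)*2 = -8 - (-6) = -2
e13 coeff = (-2)*2 - 1*2 = -4 - 2 = -6
e23 coeff = (-3)*2 - 1*4 = -6 - 4 = -10
uv = -14 - 2*e12 - 6*e13 - 10*e23


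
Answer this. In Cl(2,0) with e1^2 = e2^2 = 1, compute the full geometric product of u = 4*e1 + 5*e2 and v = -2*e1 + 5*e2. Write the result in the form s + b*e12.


Expand: (4*e1 + 5*e2)(-2*e1 + 5*e2)
= 4*(-2)*e1e1 + 4*5*e1e2 + 5*(-2)*e2e1 + 5*5*e2e2
Using e1^2 = e2^2 = 1, e2e1 = -e1e2:
Scalar part s = 4*(-2) + 5*5 = -8 + 25 = 17
Bivector part b = 4*5 - 5*(-2) = 20 - (-10) = 30
uv = 17 + 30*e12


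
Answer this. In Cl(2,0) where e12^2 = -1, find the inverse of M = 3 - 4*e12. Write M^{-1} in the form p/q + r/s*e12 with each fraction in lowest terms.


M = 3 - 4*e12, where e12^2 = -1.
Since M commutes with its reverse ~M = a - b*e12, M * ~M = a^2 - b^2*e12^2 = a^2 + b^2.
So M^{-1} = ~M / (a^2 + b^2) = (a - b*e12)/(a^2 + b^2).
a^2 + b^2 = 9 + 16 = 25
Scalar part = 3/25 = 3/25
Bivector coeff = 4/25 = 4/25
M^{-1} = 3/25 + 4/25*e12


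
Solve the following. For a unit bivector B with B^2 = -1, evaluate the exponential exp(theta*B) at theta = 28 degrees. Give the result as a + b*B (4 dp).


For a unit bivector B with B^2 = -1, the exponential series gives
e^(theta*B) = cos(theta) + sin(theta)*B (the GA analogue of Euler's formula).
theta = 28 degrees = 0.488692 rad
cos(28 deg) = 0.8829
sin(28 deg) = 0.4695
exp(theta*B) = 0.8829 + 0.4695*B


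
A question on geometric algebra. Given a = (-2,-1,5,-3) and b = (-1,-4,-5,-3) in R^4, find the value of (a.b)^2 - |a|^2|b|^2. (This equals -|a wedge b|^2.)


a . b = (-2)*(-1) + (-1)*(-4) + 5*(-5) + (-3)*(-3)
= 2 + 4 + (-25) + 9 = -10
|a|^2 = (-2)^2 + (-1)^2 + 5^2 + (-3)^2 = 39
|b|^2 = (-1)^2 + (-4)^2 + (-5)^2 + (-3)^2 = 51
(a.b)^2 = (-10)^2 = 100
|a|^2 * |b|^2 = 39 * 51 = 1989
Result = 100 - 1989 = -1889


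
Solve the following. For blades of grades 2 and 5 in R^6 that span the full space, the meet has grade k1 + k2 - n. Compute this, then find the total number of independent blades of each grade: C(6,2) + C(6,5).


Meet grade = grade(A) + grade(B) - n
= 2 + 5 - 6 = 1
C(6,2) = 15
C(6,5) = 6
dim_A + dim_B = 15 + 6 = 21


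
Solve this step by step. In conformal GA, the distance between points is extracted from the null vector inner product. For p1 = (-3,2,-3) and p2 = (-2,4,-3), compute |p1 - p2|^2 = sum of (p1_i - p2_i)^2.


p1 - p2 = (-1, -2, 0)
|p1 - p2|^2 = (-1)^2 + (-2)^2 + 0^2
= 1 + 4 + 0
= 5


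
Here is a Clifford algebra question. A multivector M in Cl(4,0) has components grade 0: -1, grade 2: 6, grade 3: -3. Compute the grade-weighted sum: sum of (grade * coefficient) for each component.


Grade-weighted sum = sum of grade_k * coefficient_k
0*(-1) = 0
2*6 = 12
3*(-3) = -9
Total = 0 + 12 + (-9) = 3


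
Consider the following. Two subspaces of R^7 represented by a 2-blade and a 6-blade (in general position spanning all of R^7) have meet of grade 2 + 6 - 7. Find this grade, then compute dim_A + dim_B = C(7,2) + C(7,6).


Meet grade = grade(A) + grade(B) - n
= 2 + 6 - 7 = 1
C(7,2) = 21
C(7,6) = 7
dim_A + dim_B = 21 + 7 = 28


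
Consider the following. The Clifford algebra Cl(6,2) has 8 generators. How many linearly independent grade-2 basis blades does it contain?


Number of grade-k basis blades in Cl(p,q) with n = p + q is C(n, k).
n = 6 + 2 = 8
C(8, 2) = 8! / (2! * 6!)
= 40320 / (2 * 720)
= 28


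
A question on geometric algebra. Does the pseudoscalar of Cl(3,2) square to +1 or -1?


The pseudoscalar I = e1...e_n (product of all n generators) of Cl(p,q) satisfies I^2 = (-1)^(q + n(n-1)/2).
p = 3, q = 2, n = p + q = 5
n(n-1)/2 = 5 * 4 / 2 = 10
Exponent = q + n(n-1)/2 = 2 + 10 = 12
I^2 = (-1)^12 = +1


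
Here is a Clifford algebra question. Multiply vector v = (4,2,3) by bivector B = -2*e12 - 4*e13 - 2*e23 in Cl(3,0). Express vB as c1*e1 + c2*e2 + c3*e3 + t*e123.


vB has grade-1 (vector) and grade-3 (trivector) parts: vB = (v _| B) + (v ^ B).
Vector part <vB>_1:
  e1: -v2*b12 - v3*b13 = -(2)*(-2) - (3)*(-4) = 16
  e2: v1*b12 - v3*b23 = (4)*(-2) - (3)*(-2) = -2
  e3: v1*b13 + v2*b23 = (4)*(-4) + (2)*(-2) = -20
Trivector part <vB>_3:
  e123: v1*b23 - v2*b13 + v3*b12 = (4)*(-2) - (2)*(-4) + (3)*(-2) = -6
vB = 16*e1 - 2*e2 - 20*e3 - 6*e123


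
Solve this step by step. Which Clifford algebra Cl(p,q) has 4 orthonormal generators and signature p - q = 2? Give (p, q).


We need p + q = 4 and p - q = 2.
Adding: 2p = 4 + 2 = 6, so p = 3.
Then q = 4 - 3 = 1.
(p, q) = (3, 1)


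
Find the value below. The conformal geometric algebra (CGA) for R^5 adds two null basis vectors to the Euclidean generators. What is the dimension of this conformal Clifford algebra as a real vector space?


The conformal model of R^5 uses Cl(6,1): the 5 Euclidean generators plus two extra orthogonal generators e+ (e+^2 = +1) and e- (e-^2 = -1), from which the null vectors e0, einf are built.
Number of generators m = 5 + 2 = 7.
dim Cl(p,q) = 2^m = 2^7 = 128


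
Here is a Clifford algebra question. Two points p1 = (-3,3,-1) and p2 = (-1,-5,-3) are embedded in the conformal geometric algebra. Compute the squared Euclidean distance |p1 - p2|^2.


p1 - p2 = (-2, 8, 2)
|p1 - p2|^2 = (-2)^2 + 8^2 + 2^2
= 4 + 64 + 4
= 72


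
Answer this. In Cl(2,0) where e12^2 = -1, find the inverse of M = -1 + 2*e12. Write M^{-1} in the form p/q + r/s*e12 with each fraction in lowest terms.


M = -1 + 2*e12, where e12^2 = -1.
Since M commutes with its reverse ~M = a - b*e12, M * ~M = a^2 - b^2*e12^2 = a^2 + b^2.
So M^{-1} = ~M / (a^2 + b^2) = (a - b*e12)/(a^2 + b^2).
a^2 + b^2 = 1 + 4 = 5
Scalar part = -1/5 = -1/5
Bivector coeff = -2/5 = -2/5
M^{-1} = -1/5 - 2/5*e12


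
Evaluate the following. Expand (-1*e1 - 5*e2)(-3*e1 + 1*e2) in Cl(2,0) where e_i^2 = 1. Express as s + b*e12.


Expand: (-1*e1 - 5*e2)(-3*e1 + 1*e2)
= (-1)*(-3)*e1e1 + (-1)*1*e1e2 + (-5)*(-3)*e2e1 + (-5)*1*e2e2
Using e1^2 = e2^2 = 1, e2e1 = -e1e2:
Scalar part s = (-1)*(-3) + (-5)*1 = 3 + (-5) = -2
Bivector part b = (-1)*1 - (-5)*(-3) = -1 - 15 = -16
uv = -2 - 16*e12


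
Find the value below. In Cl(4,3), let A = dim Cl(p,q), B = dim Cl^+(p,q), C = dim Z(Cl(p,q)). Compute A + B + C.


n = 4 + 3 = 7
Total dim = 2^7 = 128
Even subalgebra dim = 2^6 = 64
n is odd, so center dim = 2
Sum = 128 + 64 + 2 = 194


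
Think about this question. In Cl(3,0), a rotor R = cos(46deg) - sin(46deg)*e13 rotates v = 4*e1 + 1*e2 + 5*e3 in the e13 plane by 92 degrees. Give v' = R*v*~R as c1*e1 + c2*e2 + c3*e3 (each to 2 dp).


Rotor R = cos(46deg) - sin(46deg)*e13
Rotation angle theta = 2 * 46 = 92 degrees in the e13 plane (e1 -> e3).
The component perpendicular to the plane (e2) is invariant: v'_2 = v2 = 1.00
cos(92deg) = -0.0349, sin(92deg) = 0.9994
v'_1 = v1*cos(theta) - v3*sin(theta) = 4*(-0.0349) - 5*0.9994 = -5.14
v'_3 = v1*sin(theta) + v3*cos(theta) = 4*0.9994 + 5*(-0.0349) = 3.82
v' = -5.14*e1 + 1.00*e2 + 3.82*e3


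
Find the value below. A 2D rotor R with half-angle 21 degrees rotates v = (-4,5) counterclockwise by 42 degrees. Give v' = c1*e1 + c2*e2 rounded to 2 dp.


Rotor R = cos(21deg) - sin(21deg)*e12
Rotation angle theta = 2 * 21 = 42 degrees
v' = R*v*~R rotates v by theta.
cos(42deg) = 0.7431, sin(42deg) = 0.6691
v'_1 = -4*cos(42deg) - 5*sin(42deg)
= -4*0.7431 - 5*0.6691
= -6.32
v'_2 = -4*sin(42deg) + 5*cos(42deg)
= -4*0.6691 + 5*0.7431
= 1.04
v' = -6.32*e1 + 1.04*e2


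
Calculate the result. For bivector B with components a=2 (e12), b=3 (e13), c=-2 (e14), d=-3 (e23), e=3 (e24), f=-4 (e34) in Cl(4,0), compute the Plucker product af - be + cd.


Plucker relation: af - be + cd
a*f = 2*(-4) = -8
b*e = 3*3 = 9
c*d = (-2)*(-3) = 6
af - be + cd = -8 - 9 + 6
= -11


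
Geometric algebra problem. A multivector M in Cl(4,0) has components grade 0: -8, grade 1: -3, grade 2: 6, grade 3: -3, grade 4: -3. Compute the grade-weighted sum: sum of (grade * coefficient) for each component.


Grade-weighted sum = sum of grade_k * coefficient_k
0*(-8) = 0
1*(-3) = -3
2*6 = 12
3*(-3) = -9
4*(-3) = -12
Total = 0 + (-3) + 12 + (-9) + (-12) = -12


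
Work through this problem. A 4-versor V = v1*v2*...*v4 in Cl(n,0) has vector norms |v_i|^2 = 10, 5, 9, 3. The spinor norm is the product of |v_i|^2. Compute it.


Spinor norm N(V) = |v1|^2 * |v2|^2 * ... * |v4|^2
= 10 * 5 * 9 * 3
Running product: 10, 50, 450, 1350
N(V) = 1350


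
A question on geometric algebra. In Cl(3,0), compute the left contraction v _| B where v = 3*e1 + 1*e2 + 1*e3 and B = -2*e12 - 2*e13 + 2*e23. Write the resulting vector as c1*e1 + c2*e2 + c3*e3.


Left contraction v _| B = <vB>_1 (grade-1 part of the geometric product vB).
Using e1_|e12 = e2, e2_|e12 = -e1, e1_|e13 = e3, e3_|e13 = -e1, e2_|e23 = e3, e3_|e23 = -e2:
e1 coeff: -v2*b12 - v3*b13 = -(1)*(-2) - (1)*(-2) = 4
e2 coeff: v1*b12 - v3*b23 = (3)*(-2) - (1)*(2) = -8
e3 coeff: v1*b13 + v2*b23 = (3)*(-2) + (1)*(2) = -4
v _| B = 4*e1 - 8*e2 - 4*e3


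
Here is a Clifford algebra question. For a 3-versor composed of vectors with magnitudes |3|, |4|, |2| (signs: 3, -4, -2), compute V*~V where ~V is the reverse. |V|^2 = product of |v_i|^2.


Each vector v_i has |v_i|^2 = s_i^2
Squared scales: 3^2 = 9, (-4)^2 = 16, (-2)^2 = 4
|V|^2 = 9 * 16 * 4
= 576


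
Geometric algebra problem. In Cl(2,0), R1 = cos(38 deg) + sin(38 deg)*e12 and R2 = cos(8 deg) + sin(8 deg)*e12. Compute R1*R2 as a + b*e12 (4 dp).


Same-plane rotors commute and their half-angles add:
R1*R2 = cos(a1 + a2) + sin(a1 + a2)*e12.
a1 + a2 = 38 + 8 = 46 deg
cos(46 deg) = 0.6947
sin(46 deg) = 0.7193
R1*R2 = 0.6947 + 0.7193*e12


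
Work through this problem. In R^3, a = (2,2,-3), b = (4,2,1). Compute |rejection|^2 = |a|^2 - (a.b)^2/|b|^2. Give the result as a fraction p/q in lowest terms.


|a|^2 = 2^2 + 2^2 + (-3)^2 = 17
|b|^2 = 4^2 + 2^2 + 1^2 = 21
a . b = 2*4 + 2*2 + (-3)*1 = 9
(a.b)^2 = 9^2 = 81
|rej|^2 = 17 - 81/21
= (357 - 81)/21
= 276/21
In lowest terms: 92/7


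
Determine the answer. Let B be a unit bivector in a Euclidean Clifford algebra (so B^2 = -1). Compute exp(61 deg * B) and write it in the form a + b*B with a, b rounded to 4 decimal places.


For a unit bivector B with B^2 = -1, the exponential series gives
e^(theta*B) = cos(theta) + sin(theta)*B (the GA analogue of Euler's formula).
theta = 61 degrees = 1.064651 rad
cos(61 deg) = 0.4848
sin(61 deg) = 0.8746
exp(theta*B) = 0.4848 + 0.8746*B


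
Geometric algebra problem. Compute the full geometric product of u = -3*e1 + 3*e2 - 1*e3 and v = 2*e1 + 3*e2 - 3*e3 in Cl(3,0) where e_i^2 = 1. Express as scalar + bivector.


In Cl(3,0): e_i^2 = 1, e_ie_j = -e_je_i for i != j.
Scalar part = u . v = (-3)*2 + 3*3 + (-1)*(-3)
= -6 + 9 + 3 = 6
e12 coeff = (-3)*3 - 3*2 = -9 - 6 = -15
e13 coeff = (-3)*(-3) - (-1)*2 = 9 - (-2) = 11
e23 coeff = 3*(-3) - (-1)*3 = -9 - (-3) = -6
uv = 6 - 15*e12 + 11*e13 - 6*e23


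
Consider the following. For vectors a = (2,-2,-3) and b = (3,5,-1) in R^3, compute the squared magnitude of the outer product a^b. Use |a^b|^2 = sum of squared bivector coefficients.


a wedge b = (a1*b2 - a2*b1)*e12 + (a1*b3 - a3*b1)*e13 + (a2*b3 - a3*b2)*e23
e12 coeff: 2*5 - (-2)*3 = 10 - (-6) = 16
e13 coeff: 2*(-1) - (-3)*3 = -2 - (-9) = 7
e23 coeff: (-2)*(-1) - (-3)*5 = 2 - (-15) = 17
|a wedge b|^2 = 16^2 + 7^2 + 17^2
= 256 + 49 + 289
= 594


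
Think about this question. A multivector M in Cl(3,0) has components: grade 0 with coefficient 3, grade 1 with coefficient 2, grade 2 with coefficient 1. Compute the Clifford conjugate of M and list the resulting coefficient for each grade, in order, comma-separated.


Clifford conjugate sign for grade k: (-1)^(k(k+1)/2)
Grade 0: (-1)^(0*1/2) = (-1)^0 = 1, coeff 3 -> 3
Grade 1: (-1)^(1*2/2) = (-1)^1 = -1, coeff 2 -> -2
Grade 2: (-1)^(2*3/2) = (-1)^3 = -1, coeff 1 -> -1
Conjugated coefficients: 3, -2, -1


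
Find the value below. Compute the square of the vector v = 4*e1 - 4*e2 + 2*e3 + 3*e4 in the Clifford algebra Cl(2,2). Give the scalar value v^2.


v^2 = sum of c_i^2 * e_i^2
Positive signature terms (e_i^2 = +1): 4^2 + (-4)^2 = 32
Negative signature terms (e_j^2 = -1): 2^2 + 3^2 = 13
v^2 = 32 - 13 = 19


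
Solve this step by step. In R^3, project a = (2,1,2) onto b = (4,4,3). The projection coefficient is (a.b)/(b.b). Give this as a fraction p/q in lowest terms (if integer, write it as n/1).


Projection coefficient = (a . b) / (b . b)
a . b = 2*4 + 1*4 + 2*3
= 8 + 4 + 6 = 18
b . b = 4^2 + 4^2 + 3^2
= 16 + 16 + 9 = 41
Coefficient = 18/41
In lowest terms: 18/41


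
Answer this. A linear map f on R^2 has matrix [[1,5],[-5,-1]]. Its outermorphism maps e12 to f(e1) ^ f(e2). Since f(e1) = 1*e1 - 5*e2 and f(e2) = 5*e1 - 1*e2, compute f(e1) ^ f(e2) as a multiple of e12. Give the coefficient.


The outermorphism of a linear map f sends e1^e2 to f(e1)^f(e2).
f(e1) = 1*e1 - 5*e2
f(e2) = 5*e1 - 1*e2
f(e1) ^ f(e2) = (1*e1 - 5*e2) ^ (5*e1 - 1*e2)
= 1*(-1)*e12 + (-5)*5*e21
= (-1 - (-25))*e12
= 24*e12
Coefficient = 24


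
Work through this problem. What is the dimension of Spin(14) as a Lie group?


Spin(n) double-covers SO(n); both have Lie algebra so(n) of dimension n(n-1)/2.
n = 14
n(n-1) = 14 * 13 = 182
dim Spin(14) = 182/2 = 91


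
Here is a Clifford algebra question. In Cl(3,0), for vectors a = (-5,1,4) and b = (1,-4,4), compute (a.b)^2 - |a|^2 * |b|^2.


a . b = (-5)*1 + 1*(-4) + 4*4
= -5 + (-4) + 16 = 7
|a|^2 = (-5)^2 + 1^2 + 4^2 = 42
|b|^2 = 1^2 + (-4)^2 + 4^2 = 33
(a.b)^2 = 7^2 = 49
|a|^2 * |b|^2 = 42 * 33 = 1386
Result = 49 - 1386 = -1337


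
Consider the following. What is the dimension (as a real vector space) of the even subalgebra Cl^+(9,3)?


Even subalgebra dimension = 2^(n-1)
n = 9 + 3 = 12
2^(12 - 1) = 2^11 = 2048
Verification: sum of C(12,k) for even k = 1 + 66 + 495 + 924 + 495 + 66 + 1 = 2048
Result = 2048


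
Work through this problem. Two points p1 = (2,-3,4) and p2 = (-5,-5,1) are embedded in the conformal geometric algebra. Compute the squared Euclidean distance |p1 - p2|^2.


p1 - p2 = (7, 2, 3)
|p1 - p2|^2 = 7^2 + 2^2 + 3^2
= 49 + 4 + 9
= 62


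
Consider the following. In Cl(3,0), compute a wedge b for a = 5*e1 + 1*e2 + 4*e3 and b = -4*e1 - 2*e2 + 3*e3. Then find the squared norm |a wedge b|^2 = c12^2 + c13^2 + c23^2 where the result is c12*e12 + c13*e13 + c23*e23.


a wedge b = (a1*b2 - a2*b1)*e12 + (a1*b3 - a3*b1)*e13 + (a2*b3 - a3*b2)*e23
e12 coeff: 5*(-2) - 1*(-4) = -10 - (-4) = -6
e13 coeff: 5*3 - 4*(-4) = 15 - (-16) = 31
e23 coeff: 1*3 - 4*(-2) = 3 - (-8) = 11
|a wedge b|^2 = (-6)^2 + 31^2 + 11^2
= 36 + 961 + 121
= 1118


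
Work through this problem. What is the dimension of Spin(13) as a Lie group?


Spin(n) double-covers SO(n); both have Lie algebra so(n) of dimension n(n-1)/2.
n = 13
n(n-1) = 13 * 12 = 156
dim Spin(13) = 156/2 = 78


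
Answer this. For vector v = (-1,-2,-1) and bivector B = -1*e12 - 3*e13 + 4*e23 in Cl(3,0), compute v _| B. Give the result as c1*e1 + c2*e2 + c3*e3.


Left contraction v _| B = <vB>_1 (grade-1 part of the geometric product vB).
Using e1_|e12 = e2, e2_|e12 = -e1, e1_|e13 = e3, e3_|e13 = -e1, e2_|e23 = e3, e3_|e23 = -e2:
e1 coeff: -v2*b12 - v3*b13 = -(-2)*(-1) - (-1)*(-3) = -5
e2 coeff: v1*b12 - v3*b23 = (-1)*(-1) - (-1)*(4) = 5
e3 coeff: v1*b13 + v2*b23 = (-1)*(-3) + (-2)*(4) = -5
v _| B = -5*e1 + 5*e2 - 5*e3


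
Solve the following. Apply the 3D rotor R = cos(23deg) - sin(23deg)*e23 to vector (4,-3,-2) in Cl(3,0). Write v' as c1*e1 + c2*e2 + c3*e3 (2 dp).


Rotor R = cos(23deg) - sin(23deg)*e23
Rotation angle theta = 2 * 23 = 46 degrees in the e23 plane (e2 -> e3).
The component perpendicular to the plane (e1) is invariant: v'_1 = v1 = 4.00
cos(46deg) = 0.6947, sin(46deg) = 0.7193
v'_2 = v2*cos(theta) - v3*sin(theta) = -3*0.6947 - (-2)*0.7193 = -0.65
v'_3 = v2*sin(theta) + v3*cos(theta) = -3*0.7193 + (-2)*0.6947 = -3.55
v' = 4.00*e1 - 0.65*e2 - 3.55*e3


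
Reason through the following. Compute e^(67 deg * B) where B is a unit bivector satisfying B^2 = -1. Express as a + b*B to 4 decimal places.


For a unit bivector B with B^2 = -1, the exponential series gives
e^(theta*B) = cos(theta) + sin(theta)*B (the GA analogue of Euler's formula).
theta = 67 degrees = 1.169371 rad
cos(67 deg) = 0.3907
sin(67 deg) = 0.9205
exp(theta*B) = 0.3907 + 0.9205*B


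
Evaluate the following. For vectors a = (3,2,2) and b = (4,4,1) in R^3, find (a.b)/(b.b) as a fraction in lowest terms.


Projection coefficient = (a . b) / (b . b)
a . b = 3*4 + 2*4 + 2*1
= 12 + 8 + 2 = 22
b . b = 4^2 + 4^2 + 1^2
= 16 + 16 + 1 = 33
Coefficient = 22/33
In lowest terms: 2/3


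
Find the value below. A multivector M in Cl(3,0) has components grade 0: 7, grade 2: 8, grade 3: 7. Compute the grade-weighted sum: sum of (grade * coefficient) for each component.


Grade-weighted sum = sum of grade_k * coefficient_k
0*7 = 0
2*8 = 16
3*7 = 21
Total = 0 + 16 + 21 = 37


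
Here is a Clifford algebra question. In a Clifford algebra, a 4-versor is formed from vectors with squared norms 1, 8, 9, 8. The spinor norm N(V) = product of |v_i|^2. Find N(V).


Spinor norm N(V) = |v1|^2 * |v2|^2 * ... * |v4|^2
= 1 * 8 * 9 * 8
Running product: 1, 8, 72, 576
N(V) = 576


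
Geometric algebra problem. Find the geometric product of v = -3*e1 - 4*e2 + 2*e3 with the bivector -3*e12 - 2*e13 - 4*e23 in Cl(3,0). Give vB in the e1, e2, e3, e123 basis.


vB has grade-1 (vector) and grade-3 (trivector) parts: vB = (v _| B) + (v ^ B).
Vector part <vB>_1:
  e1: -v2*b12 - v3*b13 = -(-4)*(-3) - (2)*(-2) = -8
  e2: v1*b12 - v3*b23 = (-3)*(-3) - (2)*(-4) = 17
  e3: v1*b13 + v2*b23 = (-3)*(-2) + (-4)*(-4) = 22
Trivector part <vB>_3:
  e123: v1*b23 - v2*b13 + v3*b12 = (-3)*(-4) - (-4)*(-2) + (2)*(-3) = -2
vB = -8*e1 + 17*e2 + 22*e3 - 2*e123


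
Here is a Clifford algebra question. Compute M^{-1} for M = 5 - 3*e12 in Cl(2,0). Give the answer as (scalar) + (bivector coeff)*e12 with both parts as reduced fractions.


M = 5 - 3*e12, where e12^2 = -1.
Since M commutes with its reverse ~M = a - b*e12, M * ~M = a^2 - b^2*e12^2 = a^2 + b^2.
So M^{-1} = ~M / (a^2 + b^2) = (a - b*e12)/(a^2 + b^2).
a^2 + b^2 = 25 + 9 = 34
Scalar part = 5/34 = 5/34
Bivector coeff = 3/34 = 3/34
M^{-1} = 5/34 + 3/34*e12


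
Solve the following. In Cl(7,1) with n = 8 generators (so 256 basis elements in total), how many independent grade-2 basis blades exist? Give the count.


Number of grade-k basis blades in Cl(p,q) with n = p + q is C(n, k).
n = 7 + 1 = 8
C(8, 2) = 8! / (2! * 6!)
= 40320 / (2 * 720)
= 28


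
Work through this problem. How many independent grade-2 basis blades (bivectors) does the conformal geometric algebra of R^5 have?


The conformal model of R^5 uses Cl(6,1) with m = 5 + 2 = 7 generators.
Number of grade-2 blades = C(m, 2) = C(7, 2)
= 7*6/2 = 21


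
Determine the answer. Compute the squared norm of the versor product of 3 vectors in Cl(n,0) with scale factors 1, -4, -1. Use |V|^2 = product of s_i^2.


Each vector v_i has |v_i|^2 = s_i^2
Squared scales: 1^2 = 1, (-4)^2 = 16, (-1)^2 = 1
|V|^2 = 1 * 16 * 1
= 16


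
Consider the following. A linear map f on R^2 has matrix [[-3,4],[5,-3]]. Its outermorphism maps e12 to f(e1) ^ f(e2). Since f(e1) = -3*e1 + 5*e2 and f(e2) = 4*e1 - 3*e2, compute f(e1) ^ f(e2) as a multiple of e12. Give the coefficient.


The outermorphism of a linear map f sends e1^e2 to f(e1)^f(e2).
f(e1) = -3*e1 + 5*e2
f(e2) = 4*e1 - 3*e2
f(e1) ^ f(e2) = (-3*e1 + 5*e2) ^ (4*e1 - 3*e2)
= (-3)*(-3)*e12 + 5*4*e21
= (9 - 20)*e12
= -11*e12
Coefficient = -11


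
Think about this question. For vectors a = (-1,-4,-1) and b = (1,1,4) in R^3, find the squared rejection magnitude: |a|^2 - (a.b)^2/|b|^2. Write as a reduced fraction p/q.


|a|^2 = (-1)^2 + (-4)^2 + (-1)^2 = 18
|b|^2 = 1^2 + 1^2 + 4^2 = 18
a . b = (-1)*1 + (-4)*1 + (-1)*4 = -9
(a.b)^2 = (-9)^2 = 81
|rej|^2 = 18 - 81/18
= (324 - 81)/18
= 243/18
In lowest terms: 27/2


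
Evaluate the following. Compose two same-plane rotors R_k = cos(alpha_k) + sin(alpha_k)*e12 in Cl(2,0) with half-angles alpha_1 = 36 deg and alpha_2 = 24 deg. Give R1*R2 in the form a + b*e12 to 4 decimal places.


Same-plane rotors commute and their half-angles add:
R1*R2 = cos(a1 + a2) + sin(a1 + a2)*e12.
a1 + a2 = 36 + 24 = 60 deg
cos(60 deg) = 0.5000
sin(60 deg) = 0.8660
R1*R2 = 0.5000 + 0.8660*e12


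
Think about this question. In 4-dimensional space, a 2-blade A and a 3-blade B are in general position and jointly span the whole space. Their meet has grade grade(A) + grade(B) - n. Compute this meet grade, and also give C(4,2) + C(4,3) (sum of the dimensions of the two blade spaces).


Meet grade = grade(A) + grade(B) - n
= 2 + 3 - 4 = 1
C(4,2) = 6
C(4,3) = 4
dim_A + dim_B = 6 + 4 = 10


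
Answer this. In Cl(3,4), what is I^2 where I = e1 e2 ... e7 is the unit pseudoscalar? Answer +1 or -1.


The pseudoscalar I = e1...e_n (product of all n generators) of Cl(p,q) satisfies I^2 = (-1)^(q + n(n-1)/2).
p = 3, q = 4, n = p + q = 7
n(n-1)/2 = 7 * 6 / 2 = 21
Exponent = q + n(n-1)/2 = 4 + 21 = 25
I^2 = (-1)^25 = -1


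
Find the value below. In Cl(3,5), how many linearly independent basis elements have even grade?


Even subalgebra dimension = 2^(n-1)
n = 3 + 5 = 8
2^(8 - 1) = 2^7 = 128
Verification: sum of C(8,k) for even k = 1 + 28 + 70 + 28 + 1 = 128
Result = 128


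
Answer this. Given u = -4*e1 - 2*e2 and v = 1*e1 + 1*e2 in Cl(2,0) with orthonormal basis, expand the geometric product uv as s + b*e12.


Expand: (-4*e1 - 2*e2)(1*e1 + 1*e2)
= (-4)*1*e1e1 + (-4)*1*e1e2 + (-2)*1*e2e1 + (-2)*1*e2e2
Using e1^2 = e2^2 = 1, e2e1 = -e1e2:
Scalar part s = (-4)*1 + (-2)*1 = -4 + (-2) = -6
Bivector part b = (-4)*1 - (-2)*1 = -4 - (-2) = -2
uv = -6 - 2*e12


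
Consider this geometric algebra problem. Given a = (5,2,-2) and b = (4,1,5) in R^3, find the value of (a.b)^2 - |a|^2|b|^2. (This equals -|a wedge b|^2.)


a . b = 5*4 + 2*1 + (-2)*5
= 20 + 2 + (-10) = 12
|a|^2 = 5^2 + 2^2 + (-2)^2 = 33
|b|^2 = 4^2 + 1^2 + 5^2 = 42
(a.b)^2 = 12^2 = 144
|a|^2 * |b|^2 = 33 * 42 = 1386
Result = 144 - 1386 = -1242


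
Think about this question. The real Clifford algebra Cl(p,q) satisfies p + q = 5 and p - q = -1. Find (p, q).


We need p + q = 5 and p - q = -1.
Adding: 2p = 5 + (-1) = 4, so p = 2.
Then q = 5 - 2 = 3.
(p, q) = (2, 3)


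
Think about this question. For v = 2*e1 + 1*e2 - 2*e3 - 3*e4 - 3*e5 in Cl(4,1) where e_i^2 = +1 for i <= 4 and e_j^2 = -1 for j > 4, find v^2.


v^2 = sum of c_i^2 * e_i^2
Positive signature terms (e_i^2 = +1): 2^2 + 1^2 + (-2)^2 + (-3)^2 = 18
Negative signature terms (e_j^2 = -1): (-3)^2 = 9
v^2 = 18 - 9 = 9


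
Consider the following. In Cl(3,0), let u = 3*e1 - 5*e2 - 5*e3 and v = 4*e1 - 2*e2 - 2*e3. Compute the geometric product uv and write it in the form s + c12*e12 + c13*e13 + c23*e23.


In Cl(3,0): e_i^2 = 1, e_ie_j = -e_je_i for i != j.
Scalar part = u . v = 3*4 + (-5)*(-2) + (-5)*(-2)
= 12 + 10 + 10 = 32
e12 coeff = 3*(-2) - (-5)*4 = -6 - (-20) = 14
e13 coeff = 3*(-2) - (-5)*4 = -6 - (-20) = 14
e23 coeff = (-5)*(-2) - (-5)*(-2) = 10 - 10 = 0
uv = 32 + 14*e12 + 14*e13 + 0*e23


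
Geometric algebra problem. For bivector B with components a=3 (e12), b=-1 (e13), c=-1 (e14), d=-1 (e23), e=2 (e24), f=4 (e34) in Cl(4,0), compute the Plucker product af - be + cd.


Plucker relation: af - be + cd
a*f = 3*4 = 12
b*e = (-1)*2 = -2
c*d = (-1)*(-1) = 1
af - be + cd = 12 - (-2) + 1
= 15


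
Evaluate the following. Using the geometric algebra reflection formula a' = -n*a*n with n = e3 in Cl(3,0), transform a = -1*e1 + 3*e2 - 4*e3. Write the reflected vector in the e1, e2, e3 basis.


Reflection formula: a' = -n*a*n, with n = e3 (unit vector, n^2 = 1).
For reflection through hyperplane perp to e3:
The component along e3 flips sign, others stay.
a = (-1, 3, -4)
a' = (-1, 3, 4)
a' = -1*e1 + 3*e2 + 4*e3


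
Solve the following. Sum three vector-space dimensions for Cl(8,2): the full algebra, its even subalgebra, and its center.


n = 8 + 2 = 10
Total dim = 2^10 = 1024
Even subalgebra dim = 2^9 = 512
n is even, so center dim = 1
Sum = 1024 + 512 + 1 = 1537


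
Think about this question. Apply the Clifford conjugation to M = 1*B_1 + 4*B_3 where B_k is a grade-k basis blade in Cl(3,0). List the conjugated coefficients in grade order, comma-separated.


Clifford conjugate sign for grade k: (-1)^(k(k+1)/2)
Grade 1: (-1)^(1*2/2) = (-1)^1 = -1, coeff 1 -> -1
Grade 3: (-1)^(3*4/2) = (-1)^6 = 1, coeff 4 -> 4
Conjugated coefficients: -1, 4


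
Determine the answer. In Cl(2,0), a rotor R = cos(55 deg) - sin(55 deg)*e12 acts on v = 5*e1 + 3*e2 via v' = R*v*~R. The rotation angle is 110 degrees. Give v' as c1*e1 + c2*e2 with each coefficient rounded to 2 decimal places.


Rotor R = cos(55deg) - sin(55deg)*e12
Rotation angle theta = 2 * 55 = 110 degrees
v' = R*v*~R rotates v by theta.
cos(110deg) = -0.3420, sin(110deg) = 0.9397
v'_1 = 5*cos(110deg) - 3*sin(110deg)
= 5*(-0.3420) - 3*0.9397
= -4.53
v'_2 = 5*sin(110deg) + 3*cos(110deg)
= 5*0.9397 + 3*(-0.3420)
= 3.67
v' = -4.53*e1 + 3.67*e2


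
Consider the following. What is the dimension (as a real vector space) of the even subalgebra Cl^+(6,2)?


Even subalgebra dimension = 2^(n-1)
n = 6 + 2 = 8
2^(8 - 1) = 2^7 = 128
Verification: sum of C(8,k) for even k = 1 + 28 + 70 + 28 + 1 = 128
Result = 128


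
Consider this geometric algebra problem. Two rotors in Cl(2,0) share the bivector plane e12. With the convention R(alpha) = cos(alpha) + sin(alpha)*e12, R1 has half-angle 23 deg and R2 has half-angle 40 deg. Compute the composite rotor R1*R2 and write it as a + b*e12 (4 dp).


Same-plane rotors commute and their half-angles add:
R1*R2 = cos(a1 + a2) + sin(a1 + a2)*e12.
a1 + a2 = 23 + 40 = 63 deg
cos(63 deg) = 0.4540
sin(63 deg) = 0.8910
R1*R2 = 0.4540 + 0.8910*e12


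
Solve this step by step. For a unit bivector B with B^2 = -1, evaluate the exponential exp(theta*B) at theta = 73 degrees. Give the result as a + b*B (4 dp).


For a unit bivector B with B^2 = -1, the exponential series gives
e^(theta*B) = cos(theta) + sin(theta)*B (the GA analogue of Euler's formula).
theta = 73 degrees = 1.27409 rad
cos(73 deg) = 0.2924
sin(73 deg) = 0.9563
exp(theta*B) = 0.2924 + 0.9563*B


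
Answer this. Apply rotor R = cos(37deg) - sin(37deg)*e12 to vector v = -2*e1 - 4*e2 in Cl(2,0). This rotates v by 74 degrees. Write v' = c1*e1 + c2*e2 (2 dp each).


Rotor R = cos(37deg) - sin(37deg)*e12
Rotation angle theta = 2 * 37 = 74 degrees
v' = R*v*~R rotates v by theta.
cos(74deg) = 0.2756, sin(74deg) = 0.9613
v'_1 = -2*cos(74deg) - (-4)*sin(74deg)
= -2*0.2756 - (-4)*0.9613
= 3.29
v'_2 = -2*sin(74deg) + (-4)*cos(74deg)
= -2*0.9613 + (-4)*0.2756
= -3.03
v' = 3.29*e1 - 3.03*e2
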